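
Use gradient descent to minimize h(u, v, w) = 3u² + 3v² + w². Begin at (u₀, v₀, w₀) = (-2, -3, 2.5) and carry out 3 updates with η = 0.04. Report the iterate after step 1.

∇h = (6u, 6v, 2w)
(u₁, v₁, w₁) = (-2, -3, 2.5) − 0.04·(-12, -18, 5) = (-1.52, -2.28, 2.3)

(-1.52, -2.28, 2.3)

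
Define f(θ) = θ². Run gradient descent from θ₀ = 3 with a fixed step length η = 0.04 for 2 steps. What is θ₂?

2.5392

f′(θ) = 2θ
θ₁ = 3 − 0.04·6 = 2.76
θ₂ = 2.76 − 0.04·5.52 = 2.5392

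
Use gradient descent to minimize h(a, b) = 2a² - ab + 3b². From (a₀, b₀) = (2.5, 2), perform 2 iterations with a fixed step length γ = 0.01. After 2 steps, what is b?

1.8149

∇h = (4a - b, -a + 6b)
Step 1: at (2.5, 2), ∇h = (8, 9.5) → (2.5, 2) − 0.01·(8, 9.5) = (2.42, 1.905)
Step 2: at (2.42, 1.905), ∇h = (7.775, 9.01) → (2.42, 1.905) − 0.01·(7.775, 9.01) = (2.34225, 1.8149)
b = 1.8149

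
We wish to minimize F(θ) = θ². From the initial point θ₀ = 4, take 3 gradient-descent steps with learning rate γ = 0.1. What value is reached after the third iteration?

2.048

F′(θ) = 2θ
θ₁ = 4 − 0.1·8 = 3.2
θ₂ = 3.2 − 0.1·6.4 = 2.56
θ₃ = 2.56 − 0.1·5.12 = 2.048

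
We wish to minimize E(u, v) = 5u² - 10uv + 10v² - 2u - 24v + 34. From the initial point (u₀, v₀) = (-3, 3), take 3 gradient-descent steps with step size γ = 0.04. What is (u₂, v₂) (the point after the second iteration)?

∇E = (10u - 10v - 2, -10u + 20v - 24)
Step 1: at (-3, 3), ∇E = (-62, 66) → (-3, 3) − 0.04·(-62, 66) = (-0.52, 0.36)
Step 2: at (-0.52, 0.36), ∇E = (-10.8, -11.6) → (-0.52, 0.36) − 0.04·(-10.8, -11.6) = (-0.088, 0.824)

(-0.088, 0.824)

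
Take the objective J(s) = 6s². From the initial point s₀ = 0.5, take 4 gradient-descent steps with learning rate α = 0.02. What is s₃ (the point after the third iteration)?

0.219488

J′(s) = 12s
s₁ = 0.5 − 0.02·6 = 0.38
s₂ = 0.38 − 0.02·4.56 = 0.2888
s₃ = 0.2888 − 0.02·3.4656 = 0.219488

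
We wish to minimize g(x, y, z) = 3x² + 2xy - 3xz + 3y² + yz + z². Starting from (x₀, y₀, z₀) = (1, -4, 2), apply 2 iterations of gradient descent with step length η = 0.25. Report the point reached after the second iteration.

(0.0625, -2.6875, 3.375)

∇g = (6x + 2y - 3z, 2x + 6y + z, -3x + y + 2z)
(x₁, y₁, z₁) = (1, -4, 2) − 0.25·(-8, -20, -3) = (3, 1, 2.75)
(x₂, y₂, z₂) = (3, 1, 2.75) − 0.25·(11.75, 14.75, -2.5) = (0.0625, -2.6875, 3.375)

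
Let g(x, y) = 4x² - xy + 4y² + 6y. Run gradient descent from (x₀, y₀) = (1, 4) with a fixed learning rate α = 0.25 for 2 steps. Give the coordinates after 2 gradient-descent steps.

(-1.3125, 3.75)

∇g = (8x - y, -x + 8y + 6)
(x₁, y₁) = (1, 4) − 0.25·(4, 37) = (0, -5.25)
(x₂, y₂) = (0, -5.25) − 0.25·(5.25, -36) = (-1.3125, 3.75)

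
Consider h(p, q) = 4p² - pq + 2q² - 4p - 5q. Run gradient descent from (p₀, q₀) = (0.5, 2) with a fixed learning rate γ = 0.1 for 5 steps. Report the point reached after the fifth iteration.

∇h = (8p - q - 4, -p + 4q - 5)
Step 1: at (0.5, 2), ∇h = (-2, 2.5) → (0.5, 2) − 0.1·(-2, 2.5) = (0.7, 1.75)
Step 2: at (0.7, 1.75), ∇h = (-0.15, 1.3) → (0.7, 1.75) − 0.1·(-0.15, 1.3) = (0.715, 1.62)
Step 3: at (0.715, 1.62), ∇h = (0.1, 0.765) → (0.715, 1.62) − 0.1·(0.1, 0.765) = (0.705, 1.5435)
Step 4: at (0.705, 1.5435), ∇h = (0.0965, 0.469) → (0.705, 1.5435) − 0.1·(0.0965, 0.469) = (0.69535, 1.4966)
Step 5: at (0.69535, 1.4966), ∇h = (0.0662, 0.29105) → (0.69535, 1.4966) − 0.1·(0.0662, 0.29105) = (0.68873, 1.467495)

(0.68873, 1.467495)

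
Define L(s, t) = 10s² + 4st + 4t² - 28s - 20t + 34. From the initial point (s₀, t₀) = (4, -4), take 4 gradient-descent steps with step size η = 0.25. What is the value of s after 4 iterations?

373

∇L = (20s + 4t - 28, 4s + 8t - 20)
Step 1: at (4, -4), ∇L = (36, -36) → (4, -4) − 0.25·(36, -36) = (-5, 5)
Step 2: at (-5, 5), ∇L = (-108, 0) → (-5, 5) − 0.25·(-108, 0) = (22, 5)
Step 3: at (22, 5), ∇L = (432, 108) → (22, 5) − 0.25·(432, 108) = (-86, -22)
Step 4: at (-86, -22), ∇L = (-1836, -540) → (-86, -22) − 0.25·(-1836, -540) = (373, 113)
s = 373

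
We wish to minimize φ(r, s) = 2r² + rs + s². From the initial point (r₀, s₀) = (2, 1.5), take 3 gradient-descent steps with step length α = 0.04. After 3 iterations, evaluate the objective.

∇φ = (4r + s, r + 2s)
Step 1: at (2, 1.5), ∇φ = (9.5, 5) → (2, 1.5) − 0.04·(9.5, 5) = (1.62, 1.3)
Step 2: at (1.62, 1.3), ∇φ = (7.78, 4.22) → (1.62, 1.3) − 0.04·(7.78, 4.22) = (1.3088, 1.1312)
Step 3: at (1.3088, 1.1312), ∇φ = (6.3664, 3.5712) → (1.3088, 1.1312) − 0.04·(6.3664, 3.5712) = (1.054144, 0.988352)
φ(1.054144, 0.988352) = 4.241144152064

4.241144152064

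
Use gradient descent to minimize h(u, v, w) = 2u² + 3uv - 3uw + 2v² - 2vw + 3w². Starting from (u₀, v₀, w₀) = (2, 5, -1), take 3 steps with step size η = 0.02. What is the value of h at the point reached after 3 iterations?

∇h = (4u + 3v - 3w, 3u + 4v - 2w, -3u - 2v + 6w)
Step 1: at (2, 5, -1), ∇h = (26, 28, -22) → (2, 5, -1) − 0.02·(26, 28, -22) = (1.48, 4.44, -0.56)
Step 2: at (1.48, 4.44, -0.56), ∇h = (20.92, 23.32, -16.68) → (1.48, 4.44, -0.56) − 0.02·(20.92, 23.32, -16.68) = (1.0616, 3.9736, -0.2264)
Step 3: at (1.0616, 3.9736, -0.2264), ∇h = (16.8464, 19.532, -12.4904) → (1.0616, 3.9736, -0.2264) − 0.02·(16.8464, 19.532, -12.4904) = (0.724672, 3.58296, 0.023408)
h(0.724672, 3.58296, 0.023408) = 34.297930687232

34.297930687232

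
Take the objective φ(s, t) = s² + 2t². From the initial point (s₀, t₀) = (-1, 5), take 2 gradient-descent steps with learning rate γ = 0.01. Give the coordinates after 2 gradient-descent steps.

(-0.9604, 4.608)

∇φ = (2s, 4t)
Step 1: at (-1, 5), ∇φ = (-2, 20) → (-1, 5) − 0.01·(-2, 20) = (-0.98, 4.8)
Step 2: at (-0.98, 4.8), ∇φ = (-1.96, 19.2) → (-0.98, 4.8) − 0.01·(-1.96, 19.2) = (-0.9604, 4.608)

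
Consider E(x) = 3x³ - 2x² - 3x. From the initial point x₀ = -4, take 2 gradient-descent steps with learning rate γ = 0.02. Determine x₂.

-16.827528

E′(x) = 9x² - 4x - 3
Step 1: E′(-4) = 157; x₁ = -4 − 0.02·157 = -7.14
Step 2: E′(-7.14) = 484.3764; x₂ = -7.14 − 0.02·484.3764 = -16.827528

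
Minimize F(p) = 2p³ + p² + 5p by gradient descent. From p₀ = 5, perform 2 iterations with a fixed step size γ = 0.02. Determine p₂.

F′(p) = 6p² + 2p + 5
p₁ = 5 − 0.02·165 = 1.7
p₂ = 1.7 − 0.02·25.74 = 1.1852

1.1852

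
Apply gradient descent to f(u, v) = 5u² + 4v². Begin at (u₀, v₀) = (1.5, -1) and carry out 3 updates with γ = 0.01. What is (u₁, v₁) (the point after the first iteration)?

∇f = (10u, 8v)
(u₁, v₁) = (1.5, -1) − 0.01·(15, -8) = (1.35, -0.92)

(1.35, -0.92)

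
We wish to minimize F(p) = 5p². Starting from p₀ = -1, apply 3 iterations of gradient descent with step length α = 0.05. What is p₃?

F′(p) = 10p
p₁ = -1 − 0.05·(-10) = -0.5
p₂ = -0.5 − 0.05·(-5) = -0.25
p₃ = -0.25 − 0.05·(-2.5) = -0.125

-0.125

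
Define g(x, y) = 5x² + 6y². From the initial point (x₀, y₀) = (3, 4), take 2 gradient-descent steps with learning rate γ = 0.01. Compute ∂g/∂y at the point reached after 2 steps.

37.1712

∇g = (10x, 12y)
Step 1: at (3, 4), ∇g = (30, 48) → (3, 4) − 0.01·(30, 48) = (2.7, 3.52)
Step 2: at (2.7, 3.52), ∇g = (27, 42.24) → (2.7, 3.52) − 0.01·(27, 42.24) = (2.43, 3.0976)
∂g/∂y at (2.43, 3.0976) = 37.1712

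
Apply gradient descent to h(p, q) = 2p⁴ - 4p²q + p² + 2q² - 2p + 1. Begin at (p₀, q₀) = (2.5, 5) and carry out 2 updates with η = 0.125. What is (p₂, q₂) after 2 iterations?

(-5.125, 3.3125)

∇h = (8p³ - 8pq + 2p - 2, -4p² + 4q)
Step 1: at (2.5, 5), ∇h = (28, -5) → (2.5, 5) − 0.125·(28, -5) = (-1, 5.625)
Step 2: at (-1, 5.625), ∇h = (33, 18.5) → (-1, 5.625) − 0.125·(33, 18.5) = (-5.125, 3.3125)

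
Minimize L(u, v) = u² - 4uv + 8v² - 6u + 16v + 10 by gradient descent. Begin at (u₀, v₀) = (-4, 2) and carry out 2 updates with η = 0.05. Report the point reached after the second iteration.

∇L = (2u - 4v - 6, -4u + 16v + 16)
Step 1: at (-4, 2), ∇L = (-22, 64) → (-4, 2) − 0.05·(-22, 64) = (-2.9, -1.2)
Step 2: at (-2.9, -1.2), ∇L = (-7, 8.4) → (-2.9, -1.2) − 0.05·(-7, 8.4) = (-2.55, -1.62)

(-2.55, -1.62)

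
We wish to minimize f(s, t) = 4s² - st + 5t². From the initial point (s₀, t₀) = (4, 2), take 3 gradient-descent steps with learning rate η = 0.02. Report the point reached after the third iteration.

∇f = (8s - t, -s + 10t)
Step 1: at (4, 2), ∇f = (30, 16) → (4, 2) − 0.02·(30, 16) = (3.4, 1.68)
Step 2: at (3.4, 1.68), ∇f = (25.52, 13.4) → (3.4, 1.68) − 0.02·(25.52, 13.4) = (2.8896, 1.412)
Step 3: at (2.8896, 1.412), ∇f = (21.7048, 11.2304) → (2.8896, 1.412) − 0.02·(21.7048, 11.2304) = (2.455504, 1.187392)

(2.455504, 1.187392)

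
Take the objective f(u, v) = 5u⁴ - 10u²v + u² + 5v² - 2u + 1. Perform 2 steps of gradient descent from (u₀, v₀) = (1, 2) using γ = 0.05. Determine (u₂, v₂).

(-3.1, 2.75)

∇f = (20u³ - 20uv + 2u - 2, -10u² + 10v)
(u₁, v₁) = (1, 2) − 0.05·(-20, 10) = (2, 1.5)
(u₂, v₂) = (2, 1.5) − 0.05·(102, -25) = (-3.1, 2.75)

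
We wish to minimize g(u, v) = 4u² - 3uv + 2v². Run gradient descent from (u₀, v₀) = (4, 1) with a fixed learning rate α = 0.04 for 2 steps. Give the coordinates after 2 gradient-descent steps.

(2.0896, 1.4496)

∇g = (8u - 3v, -3u + 4v)
Step 1: at (4, 1), ∇g = (29, -8) → (4, 1) − 0.04·(29, -8) = (2.84, 1.32)
Step 2: at (2.84, 1.32), ∇g = (18.76, -3.24) → (2.84, 1.32) − 0.04·(18.76, -3.24) = (2.0896, 1.4496)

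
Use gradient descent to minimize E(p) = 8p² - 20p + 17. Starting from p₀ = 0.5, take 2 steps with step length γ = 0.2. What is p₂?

-2.38

E′(p) = 16p - 20
Step 1: E′(0.5) = -12; p₁ = 0.5 − 0.2·(-12) = 2.9
Step 2: E′(2.9) = 26.4; p₂ = 2.9 − 0.2·26.4 = -2.38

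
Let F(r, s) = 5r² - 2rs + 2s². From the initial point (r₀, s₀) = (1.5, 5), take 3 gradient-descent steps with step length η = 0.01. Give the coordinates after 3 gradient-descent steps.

∇F = (10r - 2s, -2r + 4s)
Step 1: at (1.5, 5), ∇F = (5, 17) → (1.5, 5) − 0.01·(5, 17) = (1.45, 4.83)
Step 2: at (1.45, 4.83), ∇F = (4.84, 16.42) → (1.45, 4.83) − 0.01·(4.84, 16.42) = (1.4016, 4.6658)
Step 3: at (1.4016, 4.6658), ∇F = (4.6844, 15.86) → (1.4016, 4.6658) − 0.01·(4.6844, 15.86) = (1.354756, 4.5072)

(1.354756, 4.5072)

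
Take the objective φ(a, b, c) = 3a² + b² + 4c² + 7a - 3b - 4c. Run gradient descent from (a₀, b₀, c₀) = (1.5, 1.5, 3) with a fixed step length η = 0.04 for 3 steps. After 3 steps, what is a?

∇φ = (6a + 7, 2b - 3, 8c - 4)
(a₁, b₁, c₁) = (1.5, 1.5, 3) − 0.04·(16, 0, 20) = (0.86, 1.5, 2.2)
(a₂, b₂, c₂) = (0.86, 1.5, 2.2) − 0.04·(12.16, 0, 13.6) = (0.3736, 1.5, 1.656)
(a₃, b₃, c₃) = (0.3736, 1.5, 1.656) − 0.04·(9.2416, 0, 9.248) = (0.003936, 1.5, 1.28608)
a = 0.003936

0.003936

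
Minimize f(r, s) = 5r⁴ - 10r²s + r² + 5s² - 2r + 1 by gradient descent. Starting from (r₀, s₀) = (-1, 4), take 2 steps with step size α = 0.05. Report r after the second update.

42.052

∇f = (20r³ - 20rs + 2r - 2, -10r² + 10s)
Step 1: at (-1, 4), ∇f = (56, 30) → (-1, 4) − 0.05·(56, 30) = (-3.8, 2.5)
Step 2: at (-3.8, 2.5), ∇f = (-917.04, -119.4) → (-3.8, 2.5) − 0.05·(-917.04, -119.4) = (42.052, 8.47)
r = 42.052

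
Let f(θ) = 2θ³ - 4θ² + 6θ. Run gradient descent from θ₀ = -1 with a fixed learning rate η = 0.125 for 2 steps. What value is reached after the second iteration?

f′(θ) = 6θ² - 8θ + 6
Step 1: f′(-1) = 20; θ₁ = -1 − 0.125·20 = -3.5
Step 2: f′(-3.5) = 107.5; θ₂ = -3.5 − 0.125·107.5 = -16.9375

-16.9375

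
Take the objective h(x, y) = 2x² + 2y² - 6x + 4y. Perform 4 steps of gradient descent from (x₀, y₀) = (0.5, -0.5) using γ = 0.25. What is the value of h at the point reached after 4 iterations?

-6.5

∇h = (4x - 6, 4y + 4)
Step 1: at (0.5, -0.5), ∇h = (-4, 2) → (0.5, -0.5) − 0.25·(-4, 2) = (1.5, -1)
Step 2: at (1.5, -1), ∇h = (0, 0) → (1.5, -1) − 0.25·(0, 0) = (1.5, -1)
Step 3: at (1.5, -1), ∇h = (0, 0) → (1.5, -1) − 0.25·(0, 0) = (1.5, -1)
Step 4: at (1.5, -1), ∇h = (0, 0) → (1.5, -1) − 0.25·(0, 0) = (1.5, -1)
h(1.5, -1) = -6.5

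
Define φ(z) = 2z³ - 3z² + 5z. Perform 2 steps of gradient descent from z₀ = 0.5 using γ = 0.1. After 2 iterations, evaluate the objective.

φ′(z) = 6z² - 6z + 5
Step 1: φ′(0.5) = 3.5; z₁ = 0.5 − 0.1·3.5 = 0.15
Step 2: φ′(0.15) = 4.235; z₂ = 0.15 − 0.1·4.235 = -0.2735
φ(-0.2735) = -1.63282358075

-1.63282358075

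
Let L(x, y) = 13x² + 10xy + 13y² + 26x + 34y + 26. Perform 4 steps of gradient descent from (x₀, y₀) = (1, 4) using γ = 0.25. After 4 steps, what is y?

∇L = (26x + 10y + 26, 10x + 26y + 34)
Step 1: at (1, 4), ∇L = (92, 148) → (1, 4) − 0.25·(92, 148) = (-22, -33)
Step 2: at (-22, -33), ∇L = (-876, -1044) → (-22, -33) − 0.25·(-876, -1044) = (197, 228)
Step 3: at (197, 228), ∇L = (7428, 7932) → (197, 228) − 0.25·(7428, 7932) = (-1660, -1755)
Step 4: at (-1660, -1755), ∇L = (-60684, -62196) → (-1660, -1755) − 0.25·(-60684, -62196) = (13511, 13794)
y = 13794

13794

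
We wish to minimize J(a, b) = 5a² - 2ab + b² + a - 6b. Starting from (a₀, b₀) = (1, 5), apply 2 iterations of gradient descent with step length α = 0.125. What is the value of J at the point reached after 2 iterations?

∇J = (10a - 2b + 1, -2a + 2b - 6)
(a₁, b₁) = (1, 5) − 0.125·(1, 2) = (0.875, 4.75)
(a₂, b₂) = (0.875, 4.75) − 0.125·(0.25, 1.75) = (0.84375, 4.53125)
J(0.84375, 4.53125) = -9.8984375

-9.8984375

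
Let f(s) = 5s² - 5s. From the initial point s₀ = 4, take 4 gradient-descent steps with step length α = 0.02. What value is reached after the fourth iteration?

f′(s) = 10s - 5
Step 1: f′(4) = 35; s₁ = 4 − 0.02·35 = 3.3
Step 2: f′(3.3) = 28; s₂ = 3.3 − 0.02·28 = 2.74
Step 3: f′(2.74) = 22.4; s₃ = 2.74 − 0.02·22.4 = 2.292
Step 4: f′(2.292) = 17.92; s₄ = 2.292 − 0.02·17.92 = 1.9336

1.9336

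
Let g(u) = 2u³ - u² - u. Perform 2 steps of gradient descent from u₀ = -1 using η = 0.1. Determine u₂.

-3.674

g′(u) = 6u² - 2u - 1
Step 1: g′(-1) = 7; u₁ = -1 − 0.1·7 = -1.7
Step 2: g′(-1.7) = 19.74; u₂ = -1.7 − 0.1·19.74 = -3.674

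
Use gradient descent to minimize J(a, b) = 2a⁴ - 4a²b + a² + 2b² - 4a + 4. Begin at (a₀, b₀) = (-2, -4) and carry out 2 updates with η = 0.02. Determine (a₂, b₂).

∇J = (8a³ - 8ab + 2a - 4, -4a² + 4b)
Step 1: at (-2, -4), ∇J = (-136, -32) → (-2, -4) − 0.02·(-136, -32) = (0.72, -3.36)
Step 2: at (0.72, -3.36), ∇J = (19.779584, -15.5136) → (0.72, -3.36) − 0.02·(19.779584, -15.5136) = (0.32440832, -3.049728)

(0.32440832, -3.049728)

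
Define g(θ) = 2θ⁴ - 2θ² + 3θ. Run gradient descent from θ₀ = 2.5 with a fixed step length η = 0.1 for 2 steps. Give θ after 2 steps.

630.1656

g′(θ) = 8θ³ - 4θ + 3
θ₁ = 2.5 − 0.1·118 = -9.3
θ₂ = -9.3 − 0.1·(-6394.656) = 630.1656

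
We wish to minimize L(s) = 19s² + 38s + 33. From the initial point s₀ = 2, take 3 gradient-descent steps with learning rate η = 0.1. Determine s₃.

L′(s) = 38s + 38
s₁ = 2 − 0.1·114 = -9.4
s₂ = -9.4 − 0.1·(-319.2) = 22.52
s₃ = 22.52 − 0.1·893.76 = -66.856

-66.856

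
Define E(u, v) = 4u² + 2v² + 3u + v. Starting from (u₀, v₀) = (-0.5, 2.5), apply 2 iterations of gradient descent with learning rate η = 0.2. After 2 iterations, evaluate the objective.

-0.6552

∇E = (8u + 3, 4v + 1)
Step 1: at (-0.5, 2.5), ∇E = (-1, 11) → (-0.5, 2.5) − 0.2·(-1, 11) = (-0.3, 0.3)
Step 2: at (-0.3, 0.3), ∇E = (0.6, 2.2) → (-0.3, 0.3) − 0.2·(0.6, 2.2) = (-0.42, -0.14)
E(-0.42, -0.14) = -0.6552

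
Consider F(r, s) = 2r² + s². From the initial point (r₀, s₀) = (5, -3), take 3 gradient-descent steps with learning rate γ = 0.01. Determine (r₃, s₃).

∇F = (4r, 2s)
Step 1: at (5, -3), ∇F = (20, -6) → (5, -3) − 0.01·(20, -6) = (4.8, -2.94)
Step 2: at (4.8, -2.94), ∇F = (19.2, -5.88) → (4.8, -2.94) − 0.01·(19.2, -5.88) = (4.608, -2.8812)
Step 3: at (4.608, -2.8812), ∇F = (18.432, -5.7624) → (4.608, -2.8812) − 0.01·(18.432, -5.7624) = (4.42368, -2.823576)

(4.42368, -2.823576)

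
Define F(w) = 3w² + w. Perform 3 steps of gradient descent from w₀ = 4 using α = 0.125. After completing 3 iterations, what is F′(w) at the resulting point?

F′(w) = 6w + 1
w₁ = 4 − 0.125·25 = 0.875
w₂ = 0.875 − 0.125·6.25 = 0.09375
w₃ = 0.09375 − 0.125·1.5625 = -0.1015625
F′(w) at (-0.1015625) = 0.390625

0.390625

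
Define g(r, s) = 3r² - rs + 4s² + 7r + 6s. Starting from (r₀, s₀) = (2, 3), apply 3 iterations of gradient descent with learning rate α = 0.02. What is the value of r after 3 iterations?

1.12

∇g = (6r - s + 7, -r + 8s + 6)
Step 1: at (2, 3), ∇g = (16, 28) → (2, 3) − 0.02·(16, 28) = (1.68, 2.44)
Step 2: at (1.68, 2.44), ∇g = (14.64, 23.84) → (1.68, 2.44) − 0.02·(14.64, 23.84) = (1.3872, 1.9632)
Step 3: at (1.3872, 1.9632), ∇g = (13.36, 20.3184) → (1.3872, 1.9632) − 0.02·(13.36, 20.3184) = (1.12, 1.556832)
r = 1.12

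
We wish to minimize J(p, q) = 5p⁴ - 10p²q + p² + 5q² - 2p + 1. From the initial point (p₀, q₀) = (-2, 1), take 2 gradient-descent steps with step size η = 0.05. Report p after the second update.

-64.787

∇J = (20p³ - 20pq + 2p - 2, -10p² + 10q)
Step 1: at (-2, 1), ∇J = (-126, -30) → (-2, 1) − 0.05·(-126, -30) = (4.3, 2.5)
Step 2: at (4.3, 2.5), ∇J = (1381.74, -159.9) → (4.3, 2.5) − 0.05·(1381.74, -159.9) = (-64.787, 10.495)
p = -64.787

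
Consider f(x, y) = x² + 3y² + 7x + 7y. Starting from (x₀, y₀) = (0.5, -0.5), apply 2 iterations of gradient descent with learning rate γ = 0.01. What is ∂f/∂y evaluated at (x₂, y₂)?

∇f = (2x + 7, 6y + 7)
Step 1: at (0.5, -0.5), ∇f = (8, 4) → (0.5, -0.5) − 0.01·(8, 4) = (0.42, -0.54)
Step 2: at (0.42, -0.54), ∇f = (7.84, 3.76) → (0.42, -0.54) − 0.01·(7.84, 3.76) = (0.3416, -0.5776)
∂f/∂y at (0.3416, -0.5776) = 3.5344

3.5344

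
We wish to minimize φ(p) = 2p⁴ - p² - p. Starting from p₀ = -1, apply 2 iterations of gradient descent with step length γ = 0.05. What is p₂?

-0.55515

φ′(p) = 8p³ - 2p - 1
Step 1: φ′(-1) = -7; p₁ = -1 − 0.05·(-7) = -0.65
Step 2: φ′(-0.65) = -1.897; p₂ = -0.65 − 0.05·(-1.897) = -0.55515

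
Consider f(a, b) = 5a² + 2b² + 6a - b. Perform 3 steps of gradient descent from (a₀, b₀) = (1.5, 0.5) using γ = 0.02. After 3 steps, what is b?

∇f = (10a + 6, 4b - 1)
Step 1: at (1.5, 0.5), ∇f = (21, 1) → (1.5, 0.5) − 0.02·(21, 1) = (1.08, 0.48)
Step 2: at (1.08, 0.48), ∇f = (16.8, 0.92) → (1.08, 0.48) − 0.02·(16.8, 0.92) = (0.744, 0.4616)
Step 3: at (0.744, 0.4616), ∇f = (13.44, 0.8464) → (0.744, 0.4616) − 0.02·(13.44, 0.8464) = (0.4752, 0.444672)
b = 0.444672

0.444672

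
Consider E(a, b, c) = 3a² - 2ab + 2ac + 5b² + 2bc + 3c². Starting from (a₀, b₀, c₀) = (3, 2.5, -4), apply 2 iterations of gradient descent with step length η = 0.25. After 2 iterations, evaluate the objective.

16.078125

∇E = (6a - 2b + 2c, -2a + 10b + 2c, 2a + 2b + 6c)
(a₁, b₁, c₁) = (3, 2.5, -4) − 0.25·(5, 11, -13) = (1.75, -0.25, -0.75)
(a₂, b₂, c₂) = (1.75, -0.25, -0.75) − 0.25·(9.5, -7.5, -1.5) = (-0.625, 1.625, -0.375)
E(-0.625, 1.625, -0.375) = 16.078125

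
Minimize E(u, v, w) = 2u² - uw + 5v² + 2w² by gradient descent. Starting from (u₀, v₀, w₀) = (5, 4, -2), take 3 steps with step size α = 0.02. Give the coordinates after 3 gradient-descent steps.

∇E = (4u - w, 10v, -u + 4w)
Step 1: at (5, 4, -2), ∇E = (22, 40, -13) → (5, 4, -2) − 0.02·(22, 40, -13) = (4.56, 3.2, -1.74)
Step 2: at (4.56, 3.2, -1.74), ∇E = (19.98, 32, -11.52) → (4.56, 3.2, -1.74) − 0.02·(19.98, 32, -11.52) = (4.1604, 2.56, -1.5096)
Step 3: at (4.1604, 2.56, -1.5096), ∇E = (18.1512, 25.6, -10.1988) → (4.1604, 2.56, -1.5096) − 0.02·(18.1512, 25.6, -10.1988) = (3.797376, 2.048, -1.305624)

(3.797376, 2.048, -1.305624)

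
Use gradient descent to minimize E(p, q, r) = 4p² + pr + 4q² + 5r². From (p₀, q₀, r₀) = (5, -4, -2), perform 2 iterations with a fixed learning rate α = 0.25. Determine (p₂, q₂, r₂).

∇E = (8p + r, 8q, p + 10r)
(p₁, q₁, r₁) = (5, -4, -2) − 0.25·(38, -32, -15) = (-4.5, 4, 1.75)
(p₂, q₂, r₂) = (-4.5, 4, 1.75) − 0.25·(-34.25, 32, 13) = (4.0625, -4, -1.5)

(4.0625, -4, -1.5)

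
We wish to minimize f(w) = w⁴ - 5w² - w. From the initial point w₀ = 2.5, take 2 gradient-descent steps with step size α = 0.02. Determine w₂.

f′(w) = 4w³ - 10w - 1
Step 1: f′(2.5) = 36.5; w₁ = 2.5 − 0.02·36.5 = 1.77
Step 2: f′(1.77) = 3.480932; w₂ = 1.77 − 0.02·3.480932 = 1.70038136

1.70038136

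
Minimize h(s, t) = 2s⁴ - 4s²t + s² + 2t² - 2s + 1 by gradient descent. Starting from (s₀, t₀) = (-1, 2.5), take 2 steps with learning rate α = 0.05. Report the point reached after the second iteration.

∇h = (8s³ - 8st + 2s - 2, -4s² + 4t)
Step 1: at (-1, 2.5), ∇h = (8, 6) → (-1, 2.5) − 0.05·(8, 6) = (-1.4, 2.2)
Step 2: at (-1.4, 2.2), ∇h = (-2.112, 0.96) → (-1.4, 2.2) − 0.05·(-2.112, 0.96) = (-1.2944, 2.152)

(-1.2944, 2.152)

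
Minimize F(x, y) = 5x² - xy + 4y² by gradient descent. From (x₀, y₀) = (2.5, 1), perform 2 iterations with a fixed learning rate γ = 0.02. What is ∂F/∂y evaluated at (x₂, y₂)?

4.6702

∇F = (10x - y, -x + 8y)
Step 1: at (2.5, 1), ∇F = (24, 5.5) → (2.5, 1) − 0.02·(24, 5.5) = (2.02, 0.89)
Step 2: at (2.02, 0.89), ∇F = (19.31, 5.1) → (2.02, 0.89) − 0.02·(19.31, 5.1) = (1.6338, 0.788)
∂F/∂y at (1.6338, 0.788) = 4.6702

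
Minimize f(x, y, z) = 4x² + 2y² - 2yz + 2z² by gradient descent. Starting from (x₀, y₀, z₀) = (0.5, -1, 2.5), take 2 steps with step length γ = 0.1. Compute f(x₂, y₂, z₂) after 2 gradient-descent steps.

0.9328

∇f = (8x, 4y - 2z, -2y + 4z)
(x₁, y₁, z₁) = (0.5, -1, 2.5) − 0.1·(4, -9, 12) = (0.1, -0.1, 1.3)
(x₂, y₂, z₂) = (0.1, -0.1, 1.3) − 0.1·(0.8, -3, 5.4) = (0.02, 0.2, 0.76)
f(0.02, 0.2, 0.76) = 0.9328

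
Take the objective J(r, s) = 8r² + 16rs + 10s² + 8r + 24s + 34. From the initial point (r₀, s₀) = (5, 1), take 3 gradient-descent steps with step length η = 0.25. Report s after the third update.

∇J = (16r + 16s + 8, 16r + 20s + 24)
Step 1: at (5, 1), ∇J = (104, 124) → (5, 1) − 0.25·(104, 124) = (-21, -30)
Step 2: at (-21, -30), ∇J = (-808, -912) → (-21, -30) − 0.25·(-808, -912) = (181, 198)
Step 3: at (181, 198), ∇J = (6072, 6880) → (181, 198) − 0.25·(6072, 6880) = (-1337, -1522)
s = -1522

-1522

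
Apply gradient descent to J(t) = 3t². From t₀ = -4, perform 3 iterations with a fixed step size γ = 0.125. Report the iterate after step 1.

J′(t) = 6t
Step 1: J′(-4) = -24; t₁ = -4 − 0.125·(-24) = -1

-1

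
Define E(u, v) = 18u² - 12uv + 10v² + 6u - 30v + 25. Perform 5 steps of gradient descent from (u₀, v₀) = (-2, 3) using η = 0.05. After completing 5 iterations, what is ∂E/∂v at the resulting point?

∇E = (36u - 12v + 6, -12u + 20v - 30)
(u₁, v₁) = (-2, 3) − 0.05·(-102, 54) = (3.1, 0.3)
(u₂, v₂) = (3.1, 0.3) − 0.05·(114, -61.2) = (-2.6, 3.36)
(u₃, v₃) = (-2.6, 3.36) − 0.05·(-127.92, 68.4) = (3.796, -0.06)
(u₄, v₄) = (3.796, -0.06) − 0.05·(143.376, -76.752) = (-3.3728, 3.7776)
(u₅, v₅) = (-3.3728, 3.7776) − 0.05·(-160.752, 86.0256) = (4.6648, -0.52368)
∂E/∂v at (4.6648, -0.52368) = -96.4512

-96.4512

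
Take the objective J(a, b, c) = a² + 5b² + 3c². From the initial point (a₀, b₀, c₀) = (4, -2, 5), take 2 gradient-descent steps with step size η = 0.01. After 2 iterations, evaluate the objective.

∇J = (2a, 10b, 6c)
Step 1: at (4, -2, 5), ∇J = (8, -20, 30) → (4, -2, 5) − 0.01·(8, -20, 30) = (3.92, -1.8, 4.7)
Step 2: at (3.92, -1.8, 4.7), ∇J = (7.84, -18, 28.2) → (3.92, -1.8, 4.7) − 0.01·(7.84, -18, 28.2) = (3.8416, -1.62, 4.418)
J(3.8416, -1.62, 4.418) = 86.43606256

86.43606256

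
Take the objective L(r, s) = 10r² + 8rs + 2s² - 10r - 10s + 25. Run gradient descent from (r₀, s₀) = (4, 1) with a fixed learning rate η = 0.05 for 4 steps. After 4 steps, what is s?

0.6776

∇L = (20r + 8s - 10, 8r + 4s - 10)
Step 1: at (4, 1), ∇L = (78, 26) → (4, 1) − 0.05·(78, 26) = (0.1, -0.3)
Step 2: at (0.1, -0.3), ∇L = (-10.4, -10.4) → (0.1, -0.3) − 0.05·(-10.4, -10.4) = (0.62, 0.22)
Step 3: at (0.62, 0.22), ∇L = (4.16, -4.16) → (0.62, 0.22) − 0.05·(4.16, -4.16) = (0.412, 0.428)
Step 4: at (0.412, 0.428), ∇L = (1.664, -4.992) → (0.412, 0.428) − 0.05·(1.664, -4.992) = (0.3288, 0.6776)
s = 0.6776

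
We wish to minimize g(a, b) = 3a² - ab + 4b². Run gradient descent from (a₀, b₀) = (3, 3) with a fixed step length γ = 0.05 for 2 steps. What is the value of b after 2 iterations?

∇g = (6a - b, -a + 8b)
Step 1: at (3, 3), ∇g = (15, 21) → (3, 3) − 0.05·(15, 21) = (2.25, 1.95)
Step 2: at (2.25, 1.95), ∇g = (11.55, 13.35) → (2.25, 1.95) − 0.05·(11.55, 13.35) = (1.6725, 1.2825)
b = 1.2825

1.2825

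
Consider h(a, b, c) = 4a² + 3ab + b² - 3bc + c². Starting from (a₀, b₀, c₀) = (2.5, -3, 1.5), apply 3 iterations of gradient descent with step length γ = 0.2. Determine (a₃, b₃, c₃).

∇h = (8a + 3b, 3a + 2b - 3c, -3b + 2c)
Step 1: at (2.5, -3, 1.5), ∇h = (11, -3, 12) → (2.5, -3, 1.5) − 0.2·(11, -3, 12) = (0.3, -2.4, -0.9)
Step 2: at (0.3, -2.4, -0.9), ∇h = (-4.8, -1.2, 5.4) → (0.3, -2.4, -0.9) − 0.2·(-4.8, -1.2, 5.4) = (1.26, -2.16, -1.98)
Step 3: at (1.26, -2.16, -1.98), ∇h = (3.6, 5.4, 2.52) → (1.26, -2.16, -1.98) − 0.2·(3.6, 5.4, 2.52) = (0.54, -3.24, -2.484)

(0.54, -3.24, -2.484)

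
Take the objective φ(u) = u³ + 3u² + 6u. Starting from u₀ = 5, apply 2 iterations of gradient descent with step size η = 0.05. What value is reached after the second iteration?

-0.730375

φ′(u) = 3u² + 6u + 6
u₁ = 5 − 0.05·111 = -0.55
u₂ = -0.55 − 0.05·3.6075 = -0.730375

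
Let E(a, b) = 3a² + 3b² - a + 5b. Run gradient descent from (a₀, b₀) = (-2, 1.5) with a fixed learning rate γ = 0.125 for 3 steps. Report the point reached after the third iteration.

(0.1328125, -0.796875)

∇E = (6a - 1, 6b + 5)
(a₁, b₁) = (-2, 1.5) − 0.125·(-13, 14) = (-0.375, -0.25)
(a₂, b₂) = (-0.375, -0.25) − 0.125·(-3.25, 3.5) = (0.03125, -0.6875)
(a₃, b₃) = (0.03125, -0.6875) − 0.125·(-0.8125, 0.875) = (0.1328125, -0.796875)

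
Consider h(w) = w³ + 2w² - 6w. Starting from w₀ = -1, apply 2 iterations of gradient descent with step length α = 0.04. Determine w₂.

h′(w) = 3w² + 4w - 6
Step 1: h′(-1) = -7; w₁ = -1 − 0.04·(-7) = -0.72
Step 2: h′(-0.72) = -7.3248; w₂ = -0.72 − 0.04·(-7.3248) = -0.427008

-0.427008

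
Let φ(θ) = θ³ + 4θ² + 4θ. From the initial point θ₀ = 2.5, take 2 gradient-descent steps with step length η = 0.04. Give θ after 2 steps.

0.302308

φ′(θ) = 3θ² + 8θ + 4
θ₁ = 2.5 − 0.04·42.75 = 0.79
θ₂ = 0.79 − 0.04·12.1923 = 0.302308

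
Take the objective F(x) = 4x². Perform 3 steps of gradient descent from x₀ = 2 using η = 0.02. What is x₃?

1.185408

F′(x) = 8x
x₁ = 2 − 0.02·16 = 1.68
x₂ = 1.68 − 0.02·13.44 = 1.4112
x₃ = 1.4112 − 0.02·11.2896 = 1.185408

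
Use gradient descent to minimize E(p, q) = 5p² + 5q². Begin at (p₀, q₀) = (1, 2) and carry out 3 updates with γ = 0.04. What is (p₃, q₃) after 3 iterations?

∇E = (10p, 10q)
Step 1: at (1, 2), ∇E = (10, 20) → (1, 2) − 0.04·(10, 20) = (0.6, 1.2)
Step 2: at (0.6, 1.2), ∇E = (6, 12) → (0.6, 1.2) − 0.04·(6, 12) = (0.36, 0.72)
Step 3: at (0.36, 0.72), ∇E = (3.6, 7.2) → (0.36, 0.72) − 0.04·(3.6, 7.2) = (0.216, 0.432)

(0.216, 0.432)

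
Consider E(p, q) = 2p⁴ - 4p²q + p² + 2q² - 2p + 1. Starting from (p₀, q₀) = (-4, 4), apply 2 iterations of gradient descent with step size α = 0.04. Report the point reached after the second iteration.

∇E = (8p³ - 8pq + 2p - 2, -4p² + 4q)
Step 1: at (-4, 4), ∇E = (-394, -48) → (-4, 4) − 0.04·(-394, -48) = (11.76, 5.92)
Step 2: at (11.76, 5.92), ∇E = (12475.604608, -529.5104) → (11.76, 5.92) − 0.04·(12475.604608, -529.5104) = (-487.26418432, 27.100416)

(-487.26418432, 27.100416)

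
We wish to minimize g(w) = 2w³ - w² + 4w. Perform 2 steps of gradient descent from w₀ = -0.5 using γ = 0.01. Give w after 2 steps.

-0.6354535

g′(w) = 6w² - 2w + 4
w₁ = -0.5 − 0.01·6.5 = -0.565
w₂ = -0.565 − 0.01·7.04535 = -0.6354535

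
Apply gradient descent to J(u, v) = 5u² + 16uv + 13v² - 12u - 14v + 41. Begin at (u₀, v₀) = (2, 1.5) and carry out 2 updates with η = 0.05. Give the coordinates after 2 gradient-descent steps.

(1.88, 0.785)

∇J = (10u + 16v - 12, 16u + 26v - 14)
Step 1: at (2, 1.5), ∇J = (32, 57) → (2, 1.5) − 0.05·(32, 57) = (0.4, -1.35)
Step 2: at (0.4, -1.35), ∇J = (-29.6, -42.7) → (0.4, -1.35) − 0.05·(-29.6, -42.7) = (1.88, 0.785)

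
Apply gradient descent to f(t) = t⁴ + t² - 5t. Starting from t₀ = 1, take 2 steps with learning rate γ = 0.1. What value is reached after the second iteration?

f′(t) = 4t³ + 2t - 5
t₁ = 1 − 0.1·1 = 0.9
t₂ = 0.9 − 0.1·(-0.284) = 0.9284

0.9284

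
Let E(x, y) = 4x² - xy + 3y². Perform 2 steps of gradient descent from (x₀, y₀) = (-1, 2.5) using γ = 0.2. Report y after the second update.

∇E = (8x - y, -x + 6y)
(x₁, y₁) = (-1, 2.5) − 0.2·(-10.5, 16) = (1.1, -0.7)
(x₂, y₂) = (1.1, -0.7) − 0.2·(9.5, -5.3) = (-0.8, 0.36)
y = 0.36

0.36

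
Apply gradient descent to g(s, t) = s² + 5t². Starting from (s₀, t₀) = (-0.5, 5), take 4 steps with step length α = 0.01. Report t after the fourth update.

3.2805

∇g = (2s, 10t)
(s₁, t₁) = (-0.5, 5) − 0.01·(-1, 50) = (-0.49, 4.5)
(s₂, t₂) = (-0.49, 4.5) − 0.01·(-0.98, 45) = (-0.4802, 4.05)
(s₃, t₃) = (-0.4802, 4.05) − 0.01·(-0.9604, 40.5) = (-0.470596, 3.645)
(s₄, t₄) = (-0.470596, 3.645) − 0.01·(-0.941192, 36.45) = (-0.46118408, 3.2805)
t = 3.2805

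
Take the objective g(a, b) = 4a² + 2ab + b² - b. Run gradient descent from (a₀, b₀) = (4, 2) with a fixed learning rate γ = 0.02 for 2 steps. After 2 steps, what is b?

1.5976

∇g = (8a + 2b, 2a + 2b - 1)
Step 1: at (4, 2), ∇g = (36, 11) → (4, 2) − 0.02·(36, 11) = (3.28, 1.78)
Step 2: at (3.28, 1.78), ∇g = (29.8, 9.12) → (3.28, 1.78) − 0.02·(29.8, 9.12) = (2.684, 1.5976)
b = 1.5976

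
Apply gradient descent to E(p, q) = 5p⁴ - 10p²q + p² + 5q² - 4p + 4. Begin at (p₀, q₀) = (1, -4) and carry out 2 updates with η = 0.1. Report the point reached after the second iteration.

∇E = (20p³ - 20pq + 2p - 4, -10p² + 10q)
(p₁, q₁) = (1, -4) − 0.1·(98, -50) = (-8.8, 1)
(p₂, q₂) = (-8.8, 1) − 0.1·(-13475.04, -764.4) = (1338.704, 77.44)

(1338.704, 77.44)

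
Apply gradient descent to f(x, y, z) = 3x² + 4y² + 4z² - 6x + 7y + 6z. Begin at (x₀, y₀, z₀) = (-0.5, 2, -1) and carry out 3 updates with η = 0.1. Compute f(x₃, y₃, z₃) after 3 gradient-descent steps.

-8.28272

∇f = (6x - 6, 8y + 7, 8z + 6)
(x₁, y₁, z₁) = (-0.5, 2, -1) − 0.1·(-9, 23, -2) = (0.4, -0.3, -0.8)
(x₂, y₂, z₂) = (0.4, -0.3, -0.8) − 0.1·(-3.6, 4.6, -0.4) = (0.76, -0.76, -0.76)
(x₃, y₃, z₃) = (0.76, -0.76, -0.76) − 0.1·(-1.44, 0.92, -0.08) = (0.904, -0.852, -0.752)
f(0.904, -0.852, -0.752) = -8.28272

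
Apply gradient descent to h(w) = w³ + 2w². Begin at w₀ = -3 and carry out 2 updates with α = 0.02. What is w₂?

h′(w) = 3w² + 4w
Step 1: h′(-3) = 15; w₁ = -3 − 0.02·15 = -3.3
Step 2: h′(-3.3) = 19.47; w₂ = -3.3 − 0.02·19.47 = -3.6894

-3.6894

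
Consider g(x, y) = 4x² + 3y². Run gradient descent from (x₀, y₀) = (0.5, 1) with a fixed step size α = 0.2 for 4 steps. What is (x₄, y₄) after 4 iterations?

(0.0648, 0.0016)

∇g = (8x, 6y)
(x₁, y₁) = (0.5, 1) − 0.2·(4, 6) = (-0.3, -0.2)
(x₂, y₂) = (-0.3, -0.2) − 0.2·(-2.4, -1.2) = (0.18, 0.04)
(x₃, y₃) = (0.18, 0.04) − 0.2·(1.44, 0.24) = (-0.108, -0.008)
(x₄, y₄) = (-0.108, -0.008) − 0.2·(-0.864, -0.048) = (0.0648, 0.0016)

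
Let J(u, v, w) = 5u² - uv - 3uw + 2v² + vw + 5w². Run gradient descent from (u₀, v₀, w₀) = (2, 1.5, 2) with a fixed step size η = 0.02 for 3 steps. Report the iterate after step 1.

∇J = (10u - v - 3w, -u + 4v + w, -3u + v + 10w)
Step 1: at (2, 1.5, 2), ∇J = (12.5, 6, 15.5) → (2, 1.5, 2) − 0.02·(12.5, 6, 15.5) = (1.75, 1.38, 1.69)

(1.75, 1.38, 1.69)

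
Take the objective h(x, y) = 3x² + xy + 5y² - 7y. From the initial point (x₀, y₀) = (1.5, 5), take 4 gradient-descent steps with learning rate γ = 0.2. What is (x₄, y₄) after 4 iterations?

∇h = (6x + y, x + 10y - 7)
Step 1: at (1.5, 5), ∇h = (14, 44.5) → (1.5, 5) − 0.2·(14, 44.5) = (-1.3, -3.9)
Step 2: at (-1.3, -3.9), ∇h = (-11.7, -47.3) → (-1.3, -3.9) − 0.2·(-11.7, -47.3) = (1.04, 5.56)
Step 3: at (1.04, 5.56), ∇h = (11.8, 49.64) → (1.04, 5.56) − 0.2·(11.8, 49.64) = (-1.32, -4.368)
Step 4: at (-1.32, -4.368), ∇h = (-12.288, -52) → (-1.32, -4.368) − 0.2·(-12.288, -52) = (1.1376, 6.032)

(1.1376, 6.032)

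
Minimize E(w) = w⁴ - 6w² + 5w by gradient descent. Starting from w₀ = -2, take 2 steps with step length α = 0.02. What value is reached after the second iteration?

E′(w) = 4w³ - 12w + 5
Step 1: E′(-2) = -3; w₁ = -2 − 0.02·(-3) = -1.94
Step 2: E′(-1.94) = -0.925536; w₂ = -1.94 − 0.02·(-0.925536) = -1.92148928

-1.92148928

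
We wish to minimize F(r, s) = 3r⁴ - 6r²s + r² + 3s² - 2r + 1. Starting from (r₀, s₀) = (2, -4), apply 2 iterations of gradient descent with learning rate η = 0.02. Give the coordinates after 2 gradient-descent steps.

(1.20156928, -2.251072)

∇F = (12r³ - 12rs + 2r - 2, -6r² + 6s)
(r₁, s₁) = (2, -4) − 0.02·(194, -48) = (-1.88, -3.04)
(r₂, s₂) = (-1.88, -3.04) − 0.02·(-154.078464, -39.4464) = (1.20156928, -2.251072)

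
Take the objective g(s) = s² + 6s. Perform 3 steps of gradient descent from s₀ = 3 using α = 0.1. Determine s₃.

g′(s) = 2s + 6
Step 1: g′(3) = 12; s₁ = 3 − 0.1·12 = 1.8
Step 2: g′(1.8) = 9.6; s₂ = 1.8 − 0.1·9.6 = 0.84
Step 3: g′(0.84) = 7.68; s₃ = 0.84 − 0.1·7.68 = 0.072

0.072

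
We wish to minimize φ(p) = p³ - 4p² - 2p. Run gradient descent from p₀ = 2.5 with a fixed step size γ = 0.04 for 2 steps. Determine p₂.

2.721572

φ′(p) = 3p² - 8p - 2
Step 1: φ′(2.5) = -3.25; p₁ = 2.5 − 0.04·(-3.25) = 2.63
Step 2: φ′(2.63) = -2.2893; p₂ = 2.63 − 0.04·(-2.2893) = 2.721572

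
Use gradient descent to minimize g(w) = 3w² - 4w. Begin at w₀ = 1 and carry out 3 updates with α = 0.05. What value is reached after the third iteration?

g′(w) = 6w - 4
w₁ = 1 − 0.05·2 = 0.9
w₂ = 0.9 − 0.05·1.4 = 0.83
w₃ = 0.83 − 0.05·0.98 = 0.781

0.781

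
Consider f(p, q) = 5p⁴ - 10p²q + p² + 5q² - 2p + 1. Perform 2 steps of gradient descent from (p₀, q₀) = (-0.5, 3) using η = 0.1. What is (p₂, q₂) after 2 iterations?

(47.70975, 8.7025)

∇f = (20p³ - 20pq + 2p - 2, -10p² + 10q)
Step 1: at (-0.5, 3), ∇f = (24.5, 27.5) → (-0.5, 3) − 0.1·(24.5, 27.5) = (-2.95, 0.25)
Step 2: at (-2.95, 0.25), ∇f = (-506.5975, -84.525) → (-2.95, 0.25) − 0.1·(-506.5975, -84.525) = (47.70975, 8.7025)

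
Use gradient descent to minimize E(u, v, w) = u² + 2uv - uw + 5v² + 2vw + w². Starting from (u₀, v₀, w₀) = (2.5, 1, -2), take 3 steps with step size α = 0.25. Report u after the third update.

∇E = (2u + 2v - w, 2u + 10v + 2w, -u + 2v + 2w)
Step 1: at (2.5, 1, -2), ∇E = (9, 11, -4.5) → (2.5, 1, -2) − 0.25·(9, 11, -4.5) = (0.25, -1.75, -0.875)
Step 2: at (0.25, -1.75, -0.875), ∇E = (-2.125, -18.75, -5.5) → (0.25, -1.75, -0.875) − 0.25·(-2.125, -18.75, -5.5) = (0.78125, 2.9375, 0.5)
Step 3: at (0.78125, 2.9375, 0.5), ∇E = (6.9375, 31.9375, 6.09375) → (0.78125, 2.9375, 0.5) − 0.25·(6.9375, 31.9375, 6.09375) = (-0.953125, -5.046875, -1.0234375)
u = -0.953125

-0.953125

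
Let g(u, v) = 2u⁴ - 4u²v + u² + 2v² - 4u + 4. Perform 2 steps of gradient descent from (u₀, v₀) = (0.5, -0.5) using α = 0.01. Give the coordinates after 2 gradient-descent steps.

(0.5012, -0.4412)

∇g = (8u³ - 8uv + 2u - 4, -4u² + 4v)
(u₁, v₁) = (0.5, -0.5) − 0.01·(0, -3) = (0.5, -0.47)
(u₂, v₂) = (0.5, -0.47) − 0.01·(-0.12, -2.88) = (0.5012, -0.4412)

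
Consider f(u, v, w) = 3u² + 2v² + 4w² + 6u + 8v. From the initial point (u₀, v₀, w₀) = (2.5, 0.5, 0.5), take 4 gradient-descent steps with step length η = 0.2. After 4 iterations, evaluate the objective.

∇f = (6u + 6, 4v + 8, 8w)
Step 1: at (2.5, 0.5, 0.5), ∇f = (21, 10, 4) → (2.5, 0.5, 0.5) − 0.2·(21, 10, 4) = (-1.7, -1.5, -0.3)
Step 2: at (-1.7, -1.5, -0.3), ∇f = (-4.2, 2, -2.4) → (-1.7, -1.5, -0.3) − 0.2·(-4.2, 2, -2.4) = (-0.86, -1.9, 0.18)
Step 3: at (-0.86, -1.9, 0.18), ∇f = (0.84, 0.4, 1.44) → (-0.86, -1.9, 0.18) − 0.2·(0.84, 0.4, 1.44) = (-1.028, -1.98, -0.108)
Step 4: at (-1.028, -1.98, -0.108), ∇f = (-0.168, 0.08, -0.864) → (-1.028, -1.98, -0.108) − 0.2·(-0.168, 0.08, -0.864) = (-0.9944, -1.996, 0.0648)
f(-0.9944, -1.996, 0.0648) = -10.98307776

-10.98307776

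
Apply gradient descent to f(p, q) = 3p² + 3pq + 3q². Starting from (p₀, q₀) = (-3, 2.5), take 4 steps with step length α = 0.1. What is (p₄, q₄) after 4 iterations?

(-0.6603, 0.66025)

∇f = (6p + 3q, 3p + 6q)
(p₁, q₁) = (-3, 2.5) − 0.1·(-10.5, 6) = (-1.95, 1.9)
(p₂, q₂) = (-1.95, 1.9) − 0.1·(-6, 5.55) = (-1.35, 1.345)
(p₃, q₃) = (-1.35, 1.345) − 0.1·(-4.065, 4.02) = (-0.9435, 0.943)
(p₄, q₄) = (-0.9435, 0.943) − 0.1·(-2.832, 2.8275) = (-0.6603, 0.66025)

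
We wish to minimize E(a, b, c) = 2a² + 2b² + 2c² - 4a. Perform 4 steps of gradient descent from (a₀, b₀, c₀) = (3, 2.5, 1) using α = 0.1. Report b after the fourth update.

∇E = (4a - 4, 4b, 4c)
Step 1: at (3, 2.5, 1), ∇E = (8, 10, 4) → (3, 2.5, 1) − 0.1·(8, 10, 4) = (2.2, 1.5, 0.6)
Step 2: at (2.2, 1.5, 0.6), ∇E = (4.8, 6, 2.4) → (2.2, 1.5, 0.6) − 0.1·(4.8, 6, 2.4) = (1.72, 0.9, 0.36)
Step 3: at (1.72, 0.9, 0.36), ∇E = (2.88, 3.6, 1.44) → (1.72, 0.9, 0.36) − 0.1·(2.88, 3.6, 1.44) = (1.432, 0.54, 0.216)
Step 4: at (1.432, 0.54, 0.216), ∇E = (1.728, 2.16, 0.864) → (1.432, 0.54, 0.216) − 0.1·(1.728, 2.16, 0.864) = (1.2592, 0.324, 0.1296)
b = 0.324

0.324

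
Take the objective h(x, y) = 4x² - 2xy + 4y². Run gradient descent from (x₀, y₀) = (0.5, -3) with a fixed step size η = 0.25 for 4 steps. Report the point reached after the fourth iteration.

∇h = (8x - 2y, -2x + 8y)
(x₁, y₁) = (0.5, -3) − 0.25·(10, -25) = (-2, 3.25)
(x₂, y₂) = (-2, 3.25) − 0.25·(-22.5, 30) = (3.625, -4.25)
(x₃, y₃) = (3.625, -4.25) − 0.25·(37.5, -41.25) = (-5.75, 6.0625)
(x₄, y₄) = (-5.75, 6.0625) − 0.25·(-58.125, 60) = (8.78125, -8.9375)

(8.78125, -8.9375)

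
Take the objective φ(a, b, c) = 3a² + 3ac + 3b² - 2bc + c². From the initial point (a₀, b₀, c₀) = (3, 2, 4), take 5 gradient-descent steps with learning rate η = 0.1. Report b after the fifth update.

0.8488

∇φ = (6a + 3c, 6b - 2c, 3a - 2b + 2c)
(a₁, b₁, c₁) = (3, 2, 4) − 0.1·(30, 4, 13) = (0, 1.6, 2.7)
(a₂, b₂, c₂) = (0, 1.6, 2.7) − 0.1·(8.1, 4.2, 2.2) = (-0.81, 1.18, 2.48)
(a₃, b₃, c₃) = (-0.81, 1.18, 2.48) − 0.1·(2.58, 2.12, 0.17) = (-1.068, 0.968, 2.463)
(a₄, b₄, c₄) = (-1.068, 0.968, 2.463) − 0.1·(0.981, 0.882, -0.214) = (-1.1661, 0.8798, 2.4844)
(a₅, b₅, c₅) = (-1.1661, 0.8798, 2.4844) − 0.1·(0.4566, 0.31, -0.2891) = (-1.21176, 0.8488, 2.51331)
b = 0.8488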